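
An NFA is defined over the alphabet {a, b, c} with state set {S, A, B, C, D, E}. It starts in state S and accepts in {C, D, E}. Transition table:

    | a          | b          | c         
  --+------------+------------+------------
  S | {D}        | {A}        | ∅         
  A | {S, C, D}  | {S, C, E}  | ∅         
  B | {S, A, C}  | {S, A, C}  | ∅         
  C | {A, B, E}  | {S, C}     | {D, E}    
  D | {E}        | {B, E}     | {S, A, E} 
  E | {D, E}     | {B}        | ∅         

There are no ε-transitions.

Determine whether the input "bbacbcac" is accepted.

Start in {S}.
Read 'b': S→{A}; now {A}.
Read 'b': A→{S, C, E}; now {S, C, E}.
Read 'a': S→{D}, C→{A, B, E}, E→{D, E}; now {A, B, D, E}.
Read 'c': A→∅, B→∅, D→{S, A, E}, E→∅; now {S, A, E}.
Read 'b': S→{A}, A→{S, C, E}, E→{B}; now {S, A, B, C, E}.
Read 'c': S→∅, A→∅, B→∅, C→{D, E}, E→∅; now {D, E}.
Read 'a': D→{E}, E→{D, E}; now {D, E}.
Read 'c': D→{S, A, E}, E→∅; now {S, A, E}.
The final set {S, A, E} contains the accepting state E.

Yes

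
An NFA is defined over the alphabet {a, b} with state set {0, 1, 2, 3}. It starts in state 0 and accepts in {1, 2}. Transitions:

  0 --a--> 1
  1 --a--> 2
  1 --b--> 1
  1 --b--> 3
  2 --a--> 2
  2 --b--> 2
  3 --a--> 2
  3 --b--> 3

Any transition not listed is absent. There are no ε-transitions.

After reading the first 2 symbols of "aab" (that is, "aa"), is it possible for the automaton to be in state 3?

Start in {0}.
Read 'a': {0} → {1}.
Read 'a': {1} → {2}.
State 3 is not in {2}.

No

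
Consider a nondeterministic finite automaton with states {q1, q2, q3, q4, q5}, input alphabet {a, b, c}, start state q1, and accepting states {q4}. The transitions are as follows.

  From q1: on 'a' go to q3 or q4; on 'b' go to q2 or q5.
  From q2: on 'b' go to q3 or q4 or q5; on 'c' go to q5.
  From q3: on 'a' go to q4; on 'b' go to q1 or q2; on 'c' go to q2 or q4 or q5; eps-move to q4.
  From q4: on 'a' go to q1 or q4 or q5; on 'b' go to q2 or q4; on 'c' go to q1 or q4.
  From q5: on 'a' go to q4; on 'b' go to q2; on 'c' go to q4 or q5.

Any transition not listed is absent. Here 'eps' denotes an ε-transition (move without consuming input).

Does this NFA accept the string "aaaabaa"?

Start in {q1}.
Read 'a': q1→{q3, q4}; now {q3, q4}.
Read 'a': q3→{q4}, q4→{q1, q4, q5}; now {q1, q4, q5}.
Read 'a': q1→{q3, q4}, q4→{q1, q4, q5}, q5→{q4}; now {q1, q3, q4, q5}.
Read 'a': q1→{q3, q4}, q3→{q4}, q4→{q1, q4, q5}, q5→{q4}; now {q1, q3, q4, q5}.
Read 'b': q1→{q2, q5}, q3→{q1, q2}, q4→{q2, q4}, q5→{q2}; now {q1, q2, q4, q5}.
Read 'a': q1→{q3, q4}, q2→∅, q4→{q1, q4, q5}, q5→{q4}; now {q1, q3, q4, q5}.
Read 'a': q1→{q3, q4}, q3→{q4}, q4→{q1, q4, q5}, q5→{q4}; now {q1, q3, q4, q5}.
The final set {q1, q3, q4, q5} contains the accepting state q4.

Yes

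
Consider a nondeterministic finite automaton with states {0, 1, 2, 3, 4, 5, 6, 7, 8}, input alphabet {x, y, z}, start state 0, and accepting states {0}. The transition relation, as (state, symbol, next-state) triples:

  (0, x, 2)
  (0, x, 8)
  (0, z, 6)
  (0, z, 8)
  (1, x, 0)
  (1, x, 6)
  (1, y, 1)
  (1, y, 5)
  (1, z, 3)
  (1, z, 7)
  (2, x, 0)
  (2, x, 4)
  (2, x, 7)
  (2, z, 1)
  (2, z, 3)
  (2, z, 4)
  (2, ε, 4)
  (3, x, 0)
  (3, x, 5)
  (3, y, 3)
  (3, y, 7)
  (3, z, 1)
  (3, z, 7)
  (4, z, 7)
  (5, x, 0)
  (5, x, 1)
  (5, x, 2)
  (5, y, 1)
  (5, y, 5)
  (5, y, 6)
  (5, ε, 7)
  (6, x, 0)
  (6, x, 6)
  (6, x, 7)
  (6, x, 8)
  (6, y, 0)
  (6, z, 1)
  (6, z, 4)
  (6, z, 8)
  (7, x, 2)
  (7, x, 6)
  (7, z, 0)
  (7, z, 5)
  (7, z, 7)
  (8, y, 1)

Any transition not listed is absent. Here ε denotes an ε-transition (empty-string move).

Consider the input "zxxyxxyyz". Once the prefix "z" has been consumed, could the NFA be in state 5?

No

Start in {0}.
Read 'z': 0→{6, 8}; now {6, 8}.
State 5 is not in {6, 8}.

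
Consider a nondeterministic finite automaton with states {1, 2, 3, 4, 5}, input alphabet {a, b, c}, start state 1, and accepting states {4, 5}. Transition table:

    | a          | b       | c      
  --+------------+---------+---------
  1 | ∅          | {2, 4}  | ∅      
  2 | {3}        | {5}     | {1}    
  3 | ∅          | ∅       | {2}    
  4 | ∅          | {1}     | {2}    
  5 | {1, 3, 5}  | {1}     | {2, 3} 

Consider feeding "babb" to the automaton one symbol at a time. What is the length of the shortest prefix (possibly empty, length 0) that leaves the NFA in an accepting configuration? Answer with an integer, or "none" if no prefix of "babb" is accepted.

1

Start in {1}.
Read 'b': {1} → {2, 4}.
None of the earlier sets intersect F, but {2, 4} does.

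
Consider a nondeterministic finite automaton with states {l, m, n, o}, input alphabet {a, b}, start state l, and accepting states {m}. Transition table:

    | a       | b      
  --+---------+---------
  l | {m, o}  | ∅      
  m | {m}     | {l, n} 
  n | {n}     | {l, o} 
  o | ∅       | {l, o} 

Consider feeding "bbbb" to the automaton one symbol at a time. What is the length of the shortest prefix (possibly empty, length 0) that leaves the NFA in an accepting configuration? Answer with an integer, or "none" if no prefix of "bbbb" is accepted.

Start in {l}.
Read 'b': l→∅; now ∅.
The set is empty and remains empty for the remaining 3 symbols.
No reachable set along the way intersects F.

none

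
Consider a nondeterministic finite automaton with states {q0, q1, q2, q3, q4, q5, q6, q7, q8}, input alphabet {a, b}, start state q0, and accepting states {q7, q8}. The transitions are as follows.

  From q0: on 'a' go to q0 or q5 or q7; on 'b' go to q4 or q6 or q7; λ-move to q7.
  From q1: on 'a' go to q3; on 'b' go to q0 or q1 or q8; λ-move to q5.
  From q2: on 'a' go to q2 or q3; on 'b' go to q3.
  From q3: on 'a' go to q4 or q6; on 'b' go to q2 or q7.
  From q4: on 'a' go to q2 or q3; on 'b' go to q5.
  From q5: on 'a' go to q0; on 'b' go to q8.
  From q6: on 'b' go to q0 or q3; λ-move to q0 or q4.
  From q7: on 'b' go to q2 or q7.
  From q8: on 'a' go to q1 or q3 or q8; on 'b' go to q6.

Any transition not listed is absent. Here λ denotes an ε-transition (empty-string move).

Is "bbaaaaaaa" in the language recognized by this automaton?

Start: ε-closure({q0}) = {q0, q7}.
Read 'b': {q0, q7} → {q0, q2, q4, q6, q7}.
Read 'b': {q0, q2, q4, q6, q7} → {q0, q2, q3, q4, q5, q6, q7}.
Read 'a': {q0, q2, q3, q4, q5, q6, q7} → {q0, q2, q3, q4, q5, q6, q7}.
Read 'a': {q0, q2, q3, q4, q5, q6, q7} → {q0, q2, q3, q4, q5, q6, q7}.
Read 'a': {q0, q2, q3, q4, q5, q6, q7} → {q0, q2, q3, q4, q5, q6, q7}.
Read 'a': {q0, q2, q3, q4, q5, q6, q7} → {q0, q2, q3, q4, q5, q6, q7}.
Read 'a': {q0, q2, q3, q4, q5, q6, q7} → {q0, q2, q3, q4, q5, q6, q7}.
Read 'a': {q0, q2, q3, q4, q5, q6, q7} → {q0, q2, q3, q4, q5, q6, q7}.
Read 'a': {q0, q2, q3, q4, q5, q6, q7} → {q0, q2, q3, q4, q5, q6, q7}.
The final set {q0, q2, q3, q4, q5, q6, q7} contains the accepting state q7.

Yes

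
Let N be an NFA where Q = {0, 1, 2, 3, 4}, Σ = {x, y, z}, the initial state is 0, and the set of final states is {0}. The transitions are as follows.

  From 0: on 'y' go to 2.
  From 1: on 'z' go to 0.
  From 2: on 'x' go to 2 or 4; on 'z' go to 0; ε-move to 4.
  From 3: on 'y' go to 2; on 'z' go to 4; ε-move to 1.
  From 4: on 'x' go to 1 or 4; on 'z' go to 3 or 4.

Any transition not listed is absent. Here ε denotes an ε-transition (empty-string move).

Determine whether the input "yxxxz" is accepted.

Yes

Start in {0}.
Read 'y': 0→{2}; union {2}; ε-closure = {2, 4}.
Read 'x': 2→{2, 4}, 4→{1, 4}; now {1, 2, 4}.
Read 'x': 1→∅, 2→{2, 4}, 4→{1, 4}; now {1, 2, 4}.
Read 'x': 1→∅, 2→{2, 4}, 4→{1, 4}; now {1, 2, 4}.
Read 'z': 1→{0}, 2→{0}, 4→{3, 4}; union {0, 3, 4}; ε-closure = {0, 1, 3, 4}.
The final set {0, 1, 3, 4} contains the accepting state 0.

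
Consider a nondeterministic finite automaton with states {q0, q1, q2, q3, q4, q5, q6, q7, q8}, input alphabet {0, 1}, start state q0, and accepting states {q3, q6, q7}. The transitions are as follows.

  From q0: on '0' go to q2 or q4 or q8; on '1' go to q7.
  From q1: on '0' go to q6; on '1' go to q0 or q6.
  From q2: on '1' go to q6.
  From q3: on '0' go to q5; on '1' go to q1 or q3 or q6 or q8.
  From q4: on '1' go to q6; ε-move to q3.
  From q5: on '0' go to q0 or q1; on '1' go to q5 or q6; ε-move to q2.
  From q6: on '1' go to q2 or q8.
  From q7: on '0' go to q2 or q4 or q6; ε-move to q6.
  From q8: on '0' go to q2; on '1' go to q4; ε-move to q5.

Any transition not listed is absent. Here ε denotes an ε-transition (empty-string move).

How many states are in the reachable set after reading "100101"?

Start in {q0}.
Read '1': q0→{q7}; union {q7}; ε-closure = {q6, q7}.
Read '0': q6→∅, q7→{q2, q4, q6}; union {q2, q4, q6}; ε-closure = {q2, q3, q4, q6}.
Read '0': q2→∅, q3→{q5}, q4→∅, q6→∅; union {q5}; ε-closure = {q2, q5}.
Read '1': q2→{q6}, q5→{q5, q6}; union {q5, q6}; ε-closure = {q2, q5, q6}.
Read '0': q2→∅, q5→{q0, q1}, q6→∅; now {q0, q1}.
Read '1': q0→{q7}, q1→{q0, q6}; now {q0, q6, q7}.
That set has 3 states.

3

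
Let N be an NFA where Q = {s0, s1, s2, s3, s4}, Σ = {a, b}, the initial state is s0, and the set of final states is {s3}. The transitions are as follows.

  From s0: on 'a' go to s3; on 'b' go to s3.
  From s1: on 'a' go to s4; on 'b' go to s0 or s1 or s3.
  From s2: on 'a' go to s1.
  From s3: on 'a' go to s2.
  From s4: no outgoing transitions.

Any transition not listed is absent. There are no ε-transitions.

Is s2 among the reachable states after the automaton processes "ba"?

Yes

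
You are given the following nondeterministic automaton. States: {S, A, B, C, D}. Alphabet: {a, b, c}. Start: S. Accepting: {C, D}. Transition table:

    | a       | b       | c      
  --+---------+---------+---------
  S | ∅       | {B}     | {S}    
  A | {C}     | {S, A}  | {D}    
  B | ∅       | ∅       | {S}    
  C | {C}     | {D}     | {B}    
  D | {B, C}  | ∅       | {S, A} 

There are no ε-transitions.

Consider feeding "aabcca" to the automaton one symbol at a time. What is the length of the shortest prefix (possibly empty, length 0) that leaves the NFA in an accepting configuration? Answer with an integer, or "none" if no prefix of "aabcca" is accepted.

Start in {S}.
Read 'a': {S} → ∅.
The set is empty and remains empty for the remaining 5 symbols.
No reachable set along the way intersects F.

none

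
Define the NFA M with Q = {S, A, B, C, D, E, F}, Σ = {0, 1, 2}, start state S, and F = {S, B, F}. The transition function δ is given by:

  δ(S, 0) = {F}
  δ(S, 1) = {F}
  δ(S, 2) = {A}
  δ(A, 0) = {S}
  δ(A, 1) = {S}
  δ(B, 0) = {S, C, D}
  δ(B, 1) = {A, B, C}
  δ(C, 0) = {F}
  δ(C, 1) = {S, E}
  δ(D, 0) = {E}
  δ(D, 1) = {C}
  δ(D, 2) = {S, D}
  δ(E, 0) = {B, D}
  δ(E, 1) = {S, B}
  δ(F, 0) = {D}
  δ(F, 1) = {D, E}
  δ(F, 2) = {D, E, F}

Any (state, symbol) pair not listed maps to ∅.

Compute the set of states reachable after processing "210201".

Start in {S}.
Read '2': {S} → {A}.
Read '1': {A} → {S}.
Read '0': {S} → {F}.
Read '2': {F} → {D, E, F}.
Read '0': {D, E, F} → {B, D, E}.
Read '1': {B, D, E} → {S, A, B, C}.

{S, A, B, C}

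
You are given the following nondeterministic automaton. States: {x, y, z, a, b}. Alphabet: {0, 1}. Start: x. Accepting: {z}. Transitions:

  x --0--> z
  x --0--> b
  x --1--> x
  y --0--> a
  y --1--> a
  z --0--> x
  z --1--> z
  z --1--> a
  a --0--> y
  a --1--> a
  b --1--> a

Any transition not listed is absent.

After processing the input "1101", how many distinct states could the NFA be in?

Start in {x}.
Read '1': {x} → {x}.
Read '1': {x} → {x}.
Read '0': {x} → {z, b}.
Read '1': {z, b} → {z, a}.
That set has 2 states.

2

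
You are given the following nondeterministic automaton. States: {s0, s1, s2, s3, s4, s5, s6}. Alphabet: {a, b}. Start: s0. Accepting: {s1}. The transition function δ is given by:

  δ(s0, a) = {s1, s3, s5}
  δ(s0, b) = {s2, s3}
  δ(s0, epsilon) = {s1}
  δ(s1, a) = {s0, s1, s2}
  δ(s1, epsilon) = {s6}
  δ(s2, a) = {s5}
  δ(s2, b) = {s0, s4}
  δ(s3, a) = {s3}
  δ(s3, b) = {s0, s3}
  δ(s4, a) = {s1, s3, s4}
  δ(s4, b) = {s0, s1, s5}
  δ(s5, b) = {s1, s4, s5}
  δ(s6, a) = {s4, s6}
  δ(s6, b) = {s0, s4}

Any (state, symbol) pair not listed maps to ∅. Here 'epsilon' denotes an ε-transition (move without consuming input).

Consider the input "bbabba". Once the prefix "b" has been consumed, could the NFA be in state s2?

Yes

Start: ε-closure({s0}) = {s0, s1, s6}.
Read 'b': s0→{s2, s3}, s1→∅, s6→{s0, s4}; union {s0, s2, s3, s4}; ε-closure = {s0, s1, s2, s3, s4, s6}.
State s2 is in {s0, s1, s2, s3, s4, s6}.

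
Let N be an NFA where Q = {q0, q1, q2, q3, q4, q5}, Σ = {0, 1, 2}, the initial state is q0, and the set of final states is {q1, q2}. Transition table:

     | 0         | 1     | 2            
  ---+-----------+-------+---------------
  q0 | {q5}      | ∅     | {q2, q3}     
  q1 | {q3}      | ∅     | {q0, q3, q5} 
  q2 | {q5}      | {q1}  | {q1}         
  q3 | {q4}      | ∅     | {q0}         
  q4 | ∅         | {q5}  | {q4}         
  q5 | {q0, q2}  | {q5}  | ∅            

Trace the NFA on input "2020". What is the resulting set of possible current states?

Start in {q0}.
Read '2': {q0} → {q2, q3}.
Read '0': {q2, q3} → {q4, q5}.
Read '2': {q4, q5} → {q4}.
Read '0': {q4} → ∅.

∅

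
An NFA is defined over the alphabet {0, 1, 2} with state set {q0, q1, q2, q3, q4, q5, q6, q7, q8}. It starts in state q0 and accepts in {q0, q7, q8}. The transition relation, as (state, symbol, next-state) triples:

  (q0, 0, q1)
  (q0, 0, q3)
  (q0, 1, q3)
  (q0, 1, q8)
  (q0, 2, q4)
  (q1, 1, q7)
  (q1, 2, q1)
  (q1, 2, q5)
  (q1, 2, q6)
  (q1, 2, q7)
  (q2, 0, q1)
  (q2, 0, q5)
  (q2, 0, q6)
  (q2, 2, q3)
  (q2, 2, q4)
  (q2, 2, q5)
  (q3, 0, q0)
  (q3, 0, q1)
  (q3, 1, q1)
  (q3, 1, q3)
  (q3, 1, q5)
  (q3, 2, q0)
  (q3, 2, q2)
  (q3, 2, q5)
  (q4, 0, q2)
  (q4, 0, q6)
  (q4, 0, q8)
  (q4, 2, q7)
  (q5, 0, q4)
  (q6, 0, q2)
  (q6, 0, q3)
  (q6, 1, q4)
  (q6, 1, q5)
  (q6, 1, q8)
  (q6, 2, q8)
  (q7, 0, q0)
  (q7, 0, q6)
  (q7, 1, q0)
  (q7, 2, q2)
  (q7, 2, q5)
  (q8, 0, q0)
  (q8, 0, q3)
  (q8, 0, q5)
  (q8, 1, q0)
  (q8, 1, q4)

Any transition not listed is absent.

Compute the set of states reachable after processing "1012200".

{q0, q1, q2, q3, q4, q5, q6, q8}

Start in {q0}.
Read '1': {q0} → {q3, q8}.
Read '0': {q3, q8} → {q0, q1, q3, q5}.
Read '1': {q0, q1, q3, q5} → {q1, q3, q5, q7, q8}.
Read '2': {q1, q3, q5, q7, q8} → {q0, q1, q2, q5, q6, q7}.
Read '2': {q0, q1, q2, q5, q6, q7} → {q1, q2, q3, q4, q5, q6, q7, q8}.
Read '0': {q1, q2, q3, q4, q5, q6, q7, q8} → {q0, q1, q2, q3, q4, q5, q6, q8}.
Read '0': {q0, q1, q2, q3, q4, q5, q6, q8} → {q0, q1, q2, q3, q4, q5, q6, q8}.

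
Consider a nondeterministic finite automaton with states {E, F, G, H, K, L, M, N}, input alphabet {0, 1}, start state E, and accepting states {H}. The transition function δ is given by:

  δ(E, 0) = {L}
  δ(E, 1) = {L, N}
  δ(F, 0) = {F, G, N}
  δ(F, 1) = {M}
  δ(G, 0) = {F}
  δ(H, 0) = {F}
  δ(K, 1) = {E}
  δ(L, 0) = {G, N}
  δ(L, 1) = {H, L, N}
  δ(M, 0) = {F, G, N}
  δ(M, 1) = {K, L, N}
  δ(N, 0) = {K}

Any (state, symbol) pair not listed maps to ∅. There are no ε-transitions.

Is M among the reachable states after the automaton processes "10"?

Start in {E}.
Read '1': E→{L, N}; now {L, N}.
Read '0': L→{G, N}, N→{K}; now {G, K, N}.
State M is not in {G, K, N}.

No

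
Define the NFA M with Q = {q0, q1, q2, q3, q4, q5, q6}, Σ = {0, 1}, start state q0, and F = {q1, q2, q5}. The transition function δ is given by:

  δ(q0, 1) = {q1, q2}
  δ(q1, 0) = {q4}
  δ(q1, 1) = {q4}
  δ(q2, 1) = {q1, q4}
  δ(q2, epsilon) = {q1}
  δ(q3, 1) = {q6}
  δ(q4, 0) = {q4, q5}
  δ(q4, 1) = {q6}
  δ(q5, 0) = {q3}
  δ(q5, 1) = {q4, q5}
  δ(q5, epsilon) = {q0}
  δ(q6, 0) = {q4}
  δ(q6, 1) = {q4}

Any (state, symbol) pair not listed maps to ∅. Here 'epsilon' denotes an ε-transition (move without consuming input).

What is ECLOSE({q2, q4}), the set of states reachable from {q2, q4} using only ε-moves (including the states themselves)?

{q1, q2, q4}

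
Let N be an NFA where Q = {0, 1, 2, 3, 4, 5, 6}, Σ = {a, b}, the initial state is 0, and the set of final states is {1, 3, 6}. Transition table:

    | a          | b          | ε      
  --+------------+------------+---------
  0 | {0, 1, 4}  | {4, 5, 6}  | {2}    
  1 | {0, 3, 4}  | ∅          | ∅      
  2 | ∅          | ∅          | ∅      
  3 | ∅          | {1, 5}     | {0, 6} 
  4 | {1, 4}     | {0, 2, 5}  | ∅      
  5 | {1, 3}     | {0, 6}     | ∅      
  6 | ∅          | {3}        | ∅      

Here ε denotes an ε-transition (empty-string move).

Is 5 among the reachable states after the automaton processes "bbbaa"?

No

Start: ε-closure({0}) = {0, 2}.
Read 'b': {0, 2} → {4, 5, 6}.
Read 'b': {4, 5, 6} → {0, 2, 3, 5, 6}.
Read 'b': {0, 2, 3, 5, 6} → {0, 1, 2, 3, 4, 5, 6}.
Read 'a': {0, 1, 2, 3, 4, 5, 6} → {0, 1, 2, 3, 4, 6}.
Read 'a': {0, 1, 2, 3, 4, 6} → {0, 1, 2, 3, 4, 6}.
State 5 is not in {0, 1, 2, 3, 4, 6}.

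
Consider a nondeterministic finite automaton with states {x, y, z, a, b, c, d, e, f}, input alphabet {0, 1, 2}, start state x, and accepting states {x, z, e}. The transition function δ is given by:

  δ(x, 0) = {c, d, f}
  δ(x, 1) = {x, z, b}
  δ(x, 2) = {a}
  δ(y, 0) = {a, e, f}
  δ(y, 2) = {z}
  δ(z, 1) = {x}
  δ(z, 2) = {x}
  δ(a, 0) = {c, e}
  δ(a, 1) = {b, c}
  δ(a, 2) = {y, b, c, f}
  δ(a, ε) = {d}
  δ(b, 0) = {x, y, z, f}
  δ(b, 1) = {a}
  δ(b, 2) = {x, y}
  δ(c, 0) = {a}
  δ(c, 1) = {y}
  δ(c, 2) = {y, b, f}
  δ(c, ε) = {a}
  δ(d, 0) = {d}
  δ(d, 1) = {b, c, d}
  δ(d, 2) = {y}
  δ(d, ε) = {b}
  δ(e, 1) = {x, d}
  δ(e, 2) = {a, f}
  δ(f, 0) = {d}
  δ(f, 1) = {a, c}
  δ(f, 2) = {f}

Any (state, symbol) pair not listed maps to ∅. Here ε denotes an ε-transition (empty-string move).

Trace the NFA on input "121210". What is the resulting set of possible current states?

{x, y, z, a, b, c, d, e, f}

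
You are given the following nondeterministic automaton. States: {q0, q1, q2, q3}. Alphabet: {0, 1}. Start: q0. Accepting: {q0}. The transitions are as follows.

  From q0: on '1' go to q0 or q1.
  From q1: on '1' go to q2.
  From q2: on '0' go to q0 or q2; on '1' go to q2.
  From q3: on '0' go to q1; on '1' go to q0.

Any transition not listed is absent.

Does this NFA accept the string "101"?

No

Start in {q0}.
Read '1': q0→{q0, q1}; now {q0, q1}.
Read '0': q0→∅, q1→∅; now ∅.
The set is empty and remains empty for the remaining 1 symbol.
The final set ∅ contains no accepting state.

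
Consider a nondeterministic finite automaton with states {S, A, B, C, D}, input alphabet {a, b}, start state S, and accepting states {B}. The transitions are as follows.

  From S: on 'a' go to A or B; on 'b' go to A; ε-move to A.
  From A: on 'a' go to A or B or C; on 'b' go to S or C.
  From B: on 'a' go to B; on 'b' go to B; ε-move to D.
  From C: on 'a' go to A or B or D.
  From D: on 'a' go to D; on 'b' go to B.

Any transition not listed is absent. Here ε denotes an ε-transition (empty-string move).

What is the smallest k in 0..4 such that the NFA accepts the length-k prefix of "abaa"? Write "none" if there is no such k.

Start: ε-closure({S}) = {S, A}.
Read 'a': S→{A, B}, A→{A, B, C}; union {A, B, C}; ε-closure = {A, B, C, D}.
None of the earlier sets intersect F, but {A, B, C, D} does.

1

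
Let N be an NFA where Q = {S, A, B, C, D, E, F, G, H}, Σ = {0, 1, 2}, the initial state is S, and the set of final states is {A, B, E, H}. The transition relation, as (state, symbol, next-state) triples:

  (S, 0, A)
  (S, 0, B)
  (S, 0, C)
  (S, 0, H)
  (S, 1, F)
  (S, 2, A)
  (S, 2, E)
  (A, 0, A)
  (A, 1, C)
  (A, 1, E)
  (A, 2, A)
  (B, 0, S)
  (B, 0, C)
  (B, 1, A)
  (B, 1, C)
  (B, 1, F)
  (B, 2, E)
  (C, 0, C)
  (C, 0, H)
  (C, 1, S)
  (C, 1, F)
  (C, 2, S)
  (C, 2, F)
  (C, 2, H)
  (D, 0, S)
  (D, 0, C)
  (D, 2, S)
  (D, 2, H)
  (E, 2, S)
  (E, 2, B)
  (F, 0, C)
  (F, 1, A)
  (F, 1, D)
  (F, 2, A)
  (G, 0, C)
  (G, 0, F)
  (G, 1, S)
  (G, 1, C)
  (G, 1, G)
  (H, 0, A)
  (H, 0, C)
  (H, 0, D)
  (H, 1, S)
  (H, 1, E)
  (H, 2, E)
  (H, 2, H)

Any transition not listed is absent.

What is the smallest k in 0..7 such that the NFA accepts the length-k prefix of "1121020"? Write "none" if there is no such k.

2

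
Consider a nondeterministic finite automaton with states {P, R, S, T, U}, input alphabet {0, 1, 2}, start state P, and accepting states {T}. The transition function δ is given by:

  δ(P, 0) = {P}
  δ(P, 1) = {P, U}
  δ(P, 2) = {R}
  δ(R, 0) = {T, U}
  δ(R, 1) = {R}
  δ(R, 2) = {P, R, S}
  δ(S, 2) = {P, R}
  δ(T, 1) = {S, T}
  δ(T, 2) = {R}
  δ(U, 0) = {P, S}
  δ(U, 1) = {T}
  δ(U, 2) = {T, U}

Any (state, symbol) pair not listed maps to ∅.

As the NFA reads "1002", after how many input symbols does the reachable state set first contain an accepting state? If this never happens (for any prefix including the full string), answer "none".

Start in {P}.
Read '1': {P} → {P, U}.
Read '0': {P, U} → {P, S}.
Read '0': {P, S} → {P}.
Read '2': {P} → {R}.
No reachable set along the way intersects F.

none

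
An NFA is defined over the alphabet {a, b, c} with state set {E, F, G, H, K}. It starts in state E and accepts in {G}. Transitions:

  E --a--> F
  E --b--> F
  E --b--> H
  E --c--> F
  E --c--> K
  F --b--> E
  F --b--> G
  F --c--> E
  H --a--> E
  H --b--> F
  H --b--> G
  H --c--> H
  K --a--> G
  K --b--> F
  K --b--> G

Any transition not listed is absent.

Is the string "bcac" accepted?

Start in {E}.
Read 'b': {E} → {F, H}.
Read 'c': {F, H} → {E, H}.
Read 'a': {E, H} → {E, F}.
Read 'c': {E, F} → {E, F, K}.
The final set {E, F, K} contains no accepting state.

No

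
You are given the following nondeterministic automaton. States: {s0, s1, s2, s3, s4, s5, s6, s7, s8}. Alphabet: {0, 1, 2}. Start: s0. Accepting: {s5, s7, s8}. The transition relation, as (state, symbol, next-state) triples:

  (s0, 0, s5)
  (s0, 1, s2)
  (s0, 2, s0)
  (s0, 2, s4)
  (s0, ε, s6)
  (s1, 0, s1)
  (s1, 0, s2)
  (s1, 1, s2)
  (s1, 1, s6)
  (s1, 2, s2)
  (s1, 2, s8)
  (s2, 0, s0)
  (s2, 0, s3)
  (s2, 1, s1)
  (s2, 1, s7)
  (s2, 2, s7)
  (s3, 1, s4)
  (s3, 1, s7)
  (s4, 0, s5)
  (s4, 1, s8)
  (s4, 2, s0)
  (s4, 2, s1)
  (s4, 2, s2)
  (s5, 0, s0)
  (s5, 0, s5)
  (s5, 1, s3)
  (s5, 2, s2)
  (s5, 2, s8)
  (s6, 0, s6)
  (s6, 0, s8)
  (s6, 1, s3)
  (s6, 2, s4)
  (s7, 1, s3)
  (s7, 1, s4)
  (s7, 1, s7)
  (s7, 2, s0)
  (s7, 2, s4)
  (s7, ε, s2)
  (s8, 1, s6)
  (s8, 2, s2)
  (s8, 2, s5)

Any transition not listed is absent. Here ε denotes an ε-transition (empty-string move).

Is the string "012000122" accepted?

Yes

Start: ε-closure({s0}) = {s0, s6}.
Read '0': {s0, s6} → {s5, s6, s8}.
Read '1': {s5, s6, s8} → {s3, s6}.
Read '2': {s3, s6} → {s4}.
Read '0': {s4} → {s5}.
Read '0': {s5} → {s0, s5, s6}.
Read '0': {s0, s5, s6} → {s0, s5, s6, s8}.
Read '1': {s0, s5, s6, s8} → {s2, s3, s6}.
Read '2': {s2, s3, s6} → {s2, s4, s7}.
Read '2': {s2, s4, s7} → {s0, s1, s2, s4, s6, s7}.
The final set {s0, s1, s2, s4, s6, s7} contains the accepting state s7.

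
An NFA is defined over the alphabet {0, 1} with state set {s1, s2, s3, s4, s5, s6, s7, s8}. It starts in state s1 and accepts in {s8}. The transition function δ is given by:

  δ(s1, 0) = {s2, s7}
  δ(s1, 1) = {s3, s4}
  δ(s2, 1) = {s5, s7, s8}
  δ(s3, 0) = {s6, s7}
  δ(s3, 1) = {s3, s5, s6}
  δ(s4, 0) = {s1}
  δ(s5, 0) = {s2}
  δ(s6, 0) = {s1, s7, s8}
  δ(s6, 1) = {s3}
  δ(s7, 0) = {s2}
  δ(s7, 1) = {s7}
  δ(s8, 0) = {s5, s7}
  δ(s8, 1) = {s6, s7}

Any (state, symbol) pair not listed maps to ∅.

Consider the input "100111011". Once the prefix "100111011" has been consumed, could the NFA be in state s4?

Start in {s1}.
Read '1': {s1} → {s3, s4}.
Read '0': {s3, s4} → {s1, s6, s7}.
Read '0': {s1, s6, s7} → {s1, s2, s7, s8}.
Read '1': {s1, s2, s7, s8} → {s3, s4, s5, s6, s7, s8}.
Read '1': {s3, s4, s5, s6, s7, s8} → {s3, s5, s6, s7}.
Read '1': {s3, s5, s6, s7} → {s3, s5, s6, s7}.
Read '0': {s3, s5, s6, s7} → {s1, s2, s6, s7, s8}.
Read '1': {s1, s2, s6, s7, s8} → {s3, s4, s5, s6, s7, s8}.
Read '1': {s3, s4, s5, s6, s7, s8} → {s3, s5, s6, s7}.
State s4 is not in {s3, s5, s6, s7}.

No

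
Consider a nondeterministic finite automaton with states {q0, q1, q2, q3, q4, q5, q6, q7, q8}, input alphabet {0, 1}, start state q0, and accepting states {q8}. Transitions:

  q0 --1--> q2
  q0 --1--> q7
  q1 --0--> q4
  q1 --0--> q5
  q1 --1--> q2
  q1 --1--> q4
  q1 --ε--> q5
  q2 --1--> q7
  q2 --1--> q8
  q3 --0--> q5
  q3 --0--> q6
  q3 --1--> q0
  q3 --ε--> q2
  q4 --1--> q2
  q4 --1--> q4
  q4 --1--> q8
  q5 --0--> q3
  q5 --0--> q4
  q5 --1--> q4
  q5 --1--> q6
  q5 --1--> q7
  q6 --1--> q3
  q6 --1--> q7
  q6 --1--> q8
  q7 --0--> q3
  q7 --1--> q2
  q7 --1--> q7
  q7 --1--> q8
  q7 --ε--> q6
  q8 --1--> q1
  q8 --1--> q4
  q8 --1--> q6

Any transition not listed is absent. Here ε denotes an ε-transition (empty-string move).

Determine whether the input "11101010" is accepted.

No

Start in {q0}.
Read '1': q0→{q2, q7}; union {q2, q7}; ε-closure = {q2, q6, q7}.
Read '1': q2→{q7, q8}, q6→{q3, q7, q8}, q7→{q2, q7, q8}; union {q2, q3, q7, q8}; ε-closure = {q2, q3, q6, q7, q8}.
Read '1': q2→{q7, q8}, q3→{q0}, q6→{q3, q7, q8}, q7→{q2, q7, q8}, q8→{q1, q4, q6}; union {q0, q1, q2, q3, q4, q6, q7, q8}; ε-closure = {q0, q1, q2, q3, q4, q5, q6, q7, q8}.
Read '0': q0→∅, q1→{q4, q5}, q2→∅, q3→{q5, q6}, q4→∅, q5→{q3, q4}, q6→∅, q7→{q3}, q8→∅; union {q3, q4, q5, q6}; ε-closure = {q2, q3, q4, q5, q6}.
Read '1': q2→{q7, q8}, q3→{q0}, q4→{q2, q4, q8}, q5→{q4, q6, q7}, q6→{q3, q7, q8}; now {q0, q2, q3, q4, q6, q7, q8}.
Read '0': q0→∅, q2→∅, q3→{q5, q6}, q4→∅, q6→∅, q7→{q3}, q8→∅; union {q3, q5, q6}; ε-closure = {q2, q3, q5, q6}.
Read '1': q2→{q7, q8}, q3→{q0}, q5→{q4, q6, q7}, q6→{q3, q7, q8}; union {q0, q3, q4, q6, q7, q8}; ε-closure = {q0, q2, q3, q4, q6, q7, q8}.
Read '0': q0→∅, q2→∅, q3→{q5, q6}, q4→∅, q6→∅, q7→{q3}, q8→∅; union {q3, q5, q6}; ε-closure = {q2, q3, q5, q6}.
The final set {q2, q3, q5, q6} contains no accepting state.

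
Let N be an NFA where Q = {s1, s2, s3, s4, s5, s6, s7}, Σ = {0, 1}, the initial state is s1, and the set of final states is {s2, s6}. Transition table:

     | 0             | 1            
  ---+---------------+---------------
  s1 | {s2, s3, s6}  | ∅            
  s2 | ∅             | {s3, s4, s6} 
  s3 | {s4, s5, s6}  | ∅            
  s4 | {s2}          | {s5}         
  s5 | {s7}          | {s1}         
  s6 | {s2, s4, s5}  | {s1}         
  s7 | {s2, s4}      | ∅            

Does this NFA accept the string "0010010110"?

Start in {s1}.
Read '0': {s1} → {s2, s3, s6}.
Read '0': {s2, s3, s6} → {s2, s4, s5, s6}.
Read '1': {s2, s4, s5, s6} → {s1, s3, s4, s5, s6}.
Read '0': {s1, s3, s4, s5, s6} → {s2, s3, s4, s5, s6, s7}.
Read '0': {s2, s3, s4, s5, s6, s7} → {s2, s4, s5, s6, s7}.
Read '1': {s2, s4, s5, s6, s7} → {s1, s3, s4, s5, s6}.
Read '0': {s1, s3, s4, s5, s6} → {s2, s3, s4, s5, s6, s7}.
Read '1': {s2, s3, s4, s5, s6, s7} → {s1, s3, s4, s5, s6}.
Read '1': {s1, s3, s4, s5, s6} → {s1, s5}.
Read '0': {s1, s5} → {s2, s3, s6, s7}.
The final set {s2, s3, s6, s7} contains the accepting states s2, s6.

Yes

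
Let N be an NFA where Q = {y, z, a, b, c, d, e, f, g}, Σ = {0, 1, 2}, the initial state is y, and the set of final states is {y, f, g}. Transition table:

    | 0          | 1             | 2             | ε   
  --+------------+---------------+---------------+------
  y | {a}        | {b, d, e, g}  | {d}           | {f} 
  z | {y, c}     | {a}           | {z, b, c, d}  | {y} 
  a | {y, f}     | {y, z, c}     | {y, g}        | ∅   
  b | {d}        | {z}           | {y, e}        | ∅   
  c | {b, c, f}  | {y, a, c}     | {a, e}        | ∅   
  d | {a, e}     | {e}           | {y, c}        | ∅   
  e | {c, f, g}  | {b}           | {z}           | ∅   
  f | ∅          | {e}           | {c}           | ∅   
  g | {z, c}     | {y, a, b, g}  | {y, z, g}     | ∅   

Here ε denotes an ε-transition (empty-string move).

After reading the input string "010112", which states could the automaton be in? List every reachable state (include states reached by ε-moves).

Start: ε-closure({y}) = {y, f}.
Read '0': {y, f} → {a}.
Read '1': {a} → {y, z, c, f}.
Read '0': {y, z, c, f} → {y, a, b, c, f}.
Read '1': {y, a, b, c, f} → {y, z, a, b, c, d, e, f, g}.
Read '1': {y, z, a, b, c, d, e, f, g} → {y, z, a, b, c, d, e, f, g}.
Read '2': {y, z, a, b, c, d, e, f, g} → {y, z, a, b, c, d, e, f, g}.

{y, z, a, b, c, d, e, f, g}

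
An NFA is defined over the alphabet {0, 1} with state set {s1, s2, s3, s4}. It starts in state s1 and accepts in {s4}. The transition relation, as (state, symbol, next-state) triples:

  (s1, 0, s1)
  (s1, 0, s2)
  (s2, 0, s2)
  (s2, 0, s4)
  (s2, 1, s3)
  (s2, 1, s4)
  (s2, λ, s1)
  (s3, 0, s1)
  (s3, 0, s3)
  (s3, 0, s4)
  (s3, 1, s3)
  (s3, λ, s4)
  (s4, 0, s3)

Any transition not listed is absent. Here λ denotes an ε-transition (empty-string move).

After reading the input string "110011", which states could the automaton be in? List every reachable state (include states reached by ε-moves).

∅

Start in {s1}.
Read '1': s1→∅; now ∅.
The set is empty and remains empty for the remaining 5 symbols.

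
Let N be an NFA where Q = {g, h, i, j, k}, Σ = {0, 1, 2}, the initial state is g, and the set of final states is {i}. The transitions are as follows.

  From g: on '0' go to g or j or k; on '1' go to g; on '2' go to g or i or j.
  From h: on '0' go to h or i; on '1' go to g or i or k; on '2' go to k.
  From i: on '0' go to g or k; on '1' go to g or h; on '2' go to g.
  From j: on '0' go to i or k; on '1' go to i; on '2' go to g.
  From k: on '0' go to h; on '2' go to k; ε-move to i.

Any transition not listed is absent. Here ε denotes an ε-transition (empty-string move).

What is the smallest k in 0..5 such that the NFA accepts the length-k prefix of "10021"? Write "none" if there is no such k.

2

Start in {g}.
Read '1': {g} → {g}.
Read '0': {g} → {g, i, j, k}.
None of the earlier sets intersect F, but {g, i, j, k} does.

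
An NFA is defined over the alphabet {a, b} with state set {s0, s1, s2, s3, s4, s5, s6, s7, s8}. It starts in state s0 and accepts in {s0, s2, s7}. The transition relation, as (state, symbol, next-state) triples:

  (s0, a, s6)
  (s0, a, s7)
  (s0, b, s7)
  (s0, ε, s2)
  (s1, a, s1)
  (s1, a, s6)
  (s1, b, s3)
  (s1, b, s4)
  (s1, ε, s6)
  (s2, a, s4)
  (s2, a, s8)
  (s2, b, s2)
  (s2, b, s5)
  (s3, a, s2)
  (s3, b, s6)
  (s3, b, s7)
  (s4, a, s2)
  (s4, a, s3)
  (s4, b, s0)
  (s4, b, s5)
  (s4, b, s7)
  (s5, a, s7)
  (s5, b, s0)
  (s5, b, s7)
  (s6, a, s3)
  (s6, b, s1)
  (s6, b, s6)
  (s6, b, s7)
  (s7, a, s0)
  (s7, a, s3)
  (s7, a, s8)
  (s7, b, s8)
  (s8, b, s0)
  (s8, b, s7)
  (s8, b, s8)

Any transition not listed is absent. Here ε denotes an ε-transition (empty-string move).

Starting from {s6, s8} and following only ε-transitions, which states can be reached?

Begin with {s6, s8}.
No ε-moves leave this set, so the closure equals the set itself.

{s6, s8}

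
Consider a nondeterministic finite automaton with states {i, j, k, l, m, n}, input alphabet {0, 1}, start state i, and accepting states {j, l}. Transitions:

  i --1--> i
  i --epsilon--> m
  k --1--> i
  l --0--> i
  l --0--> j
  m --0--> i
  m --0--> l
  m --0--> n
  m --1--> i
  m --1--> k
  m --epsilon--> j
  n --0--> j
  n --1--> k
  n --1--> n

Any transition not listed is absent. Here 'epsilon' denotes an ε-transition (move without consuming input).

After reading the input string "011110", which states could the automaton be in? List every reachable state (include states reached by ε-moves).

{i, j, l, m, n}

Start: ε-closure({i}) = {i, j, m}.
Read '0': {i, j, m} → {i, j, l, m, n}.
Read '1': {i, j, l, m, n} → {i, j, k, m, n}.
Read '1': {i, j, k, m, n} → {i, j, k, m, n}.
Read '1': {i, j, k, m, n} → {i, j, k, m, n}.
Read '1': {i, j, k, m, n} → {i, j, k, m, n}.
Read '0': {i, j, k, m, n} → {i, j, l, m, n}.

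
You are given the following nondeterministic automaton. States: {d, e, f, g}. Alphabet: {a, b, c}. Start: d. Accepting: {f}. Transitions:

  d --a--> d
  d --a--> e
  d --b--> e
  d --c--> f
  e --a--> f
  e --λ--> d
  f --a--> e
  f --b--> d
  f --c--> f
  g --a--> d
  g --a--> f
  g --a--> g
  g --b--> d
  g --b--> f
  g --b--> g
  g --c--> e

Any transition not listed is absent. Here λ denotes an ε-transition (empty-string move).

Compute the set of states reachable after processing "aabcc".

Start in {d}.
Read 'a': {d} → {d, e}.
Read 'a': {d, e} → {d, e, f}.
Read 'b': {d, e, f} → {d, e}.
Read 'c': {d, e} → {f}.
Read 'c': {f} → {f}.

{f}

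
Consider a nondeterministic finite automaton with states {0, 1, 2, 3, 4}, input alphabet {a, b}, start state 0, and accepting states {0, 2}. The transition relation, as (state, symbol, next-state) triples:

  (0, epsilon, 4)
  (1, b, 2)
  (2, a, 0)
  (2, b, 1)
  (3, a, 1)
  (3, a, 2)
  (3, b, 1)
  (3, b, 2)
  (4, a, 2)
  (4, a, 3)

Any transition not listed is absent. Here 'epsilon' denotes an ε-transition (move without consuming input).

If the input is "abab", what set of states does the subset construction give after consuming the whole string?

Start: ε-closure({0}) = {0, 4}.
Read 'a': 0→∅, 4→{2, 3}; now {2, 3}.
Read 'b': 2→{1}, 3→{1, 2}; now {1, 2}.
Read 'a': 1→∅, 2→{0}; union {0}; ε-closure = {0, 4}.
Read 'b': 0→∅, 4→∅; now ∅.

∅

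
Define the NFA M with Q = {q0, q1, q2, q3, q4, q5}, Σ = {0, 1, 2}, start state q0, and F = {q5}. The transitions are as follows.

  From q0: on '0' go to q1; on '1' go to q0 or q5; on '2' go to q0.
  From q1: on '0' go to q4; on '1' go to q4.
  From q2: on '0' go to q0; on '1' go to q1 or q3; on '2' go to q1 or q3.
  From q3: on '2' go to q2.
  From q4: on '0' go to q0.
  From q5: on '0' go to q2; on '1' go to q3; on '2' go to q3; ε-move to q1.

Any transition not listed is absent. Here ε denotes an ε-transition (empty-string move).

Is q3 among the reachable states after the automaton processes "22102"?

Yes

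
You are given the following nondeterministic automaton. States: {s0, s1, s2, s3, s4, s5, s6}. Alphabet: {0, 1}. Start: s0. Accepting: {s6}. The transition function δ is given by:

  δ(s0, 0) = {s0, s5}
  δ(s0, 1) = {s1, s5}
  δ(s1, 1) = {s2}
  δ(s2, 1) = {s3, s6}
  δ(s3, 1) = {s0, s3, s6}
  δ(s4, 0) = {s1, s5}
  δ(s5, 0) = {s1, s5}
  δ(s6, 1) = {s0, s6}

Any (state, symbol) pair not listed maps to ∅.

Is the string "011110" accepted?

Start in {s0}.
Read '0': s0→{s0, s5}; now {s0, s5}.
Read '1': s0→{s1, s5}, s5→∅; now {s1, s5}.
Read '1': s1→{s2}, s5→∅; now {s2}.
Read '1': s2→{s3, s6}; now {s3, s6}.
Read '1': s3→{s0, s3, s6}, s6→{s0, s6}; now {s0, s3, s6}.
Read '0': s0→{s0, s5}, s3→∅, s6→∅; now {s0, s5}.
The final set {s0, s5} contains no accepting state.

No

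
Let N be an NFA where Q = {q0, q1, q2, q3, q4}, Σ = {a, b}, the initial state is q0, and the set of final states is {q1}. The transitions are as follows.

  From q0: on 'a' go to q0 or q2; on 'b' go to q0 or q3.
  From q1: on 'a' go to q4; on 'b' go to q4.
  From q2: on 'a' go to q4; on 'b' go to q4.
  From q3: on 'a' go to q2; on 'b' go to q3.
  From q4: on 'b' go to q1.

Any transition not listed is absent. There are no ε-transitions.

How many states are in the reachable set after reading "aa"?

Start in {q0}.
Read 'a': {q0} → {q0, q2}.
Read 'a': {q0, q2} → {q0, q2, q4}.
That set has 3 states.

3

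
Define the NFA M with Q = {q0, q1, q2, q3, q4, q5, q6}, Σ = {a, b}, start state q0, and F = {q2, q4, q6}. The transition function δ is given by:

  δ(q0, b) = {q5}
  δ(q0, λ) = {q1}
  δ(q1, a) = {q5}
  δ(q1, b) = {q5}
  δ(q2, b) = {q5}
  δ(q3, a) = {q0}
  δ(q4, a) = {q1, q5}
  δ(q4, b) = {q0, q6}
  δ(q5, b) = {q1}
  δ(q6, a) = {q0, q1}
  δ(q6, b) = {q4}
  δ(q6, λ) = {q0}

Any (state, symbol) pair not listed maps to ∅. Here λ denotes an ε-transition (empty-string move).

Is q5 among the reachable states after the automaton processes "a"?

Yes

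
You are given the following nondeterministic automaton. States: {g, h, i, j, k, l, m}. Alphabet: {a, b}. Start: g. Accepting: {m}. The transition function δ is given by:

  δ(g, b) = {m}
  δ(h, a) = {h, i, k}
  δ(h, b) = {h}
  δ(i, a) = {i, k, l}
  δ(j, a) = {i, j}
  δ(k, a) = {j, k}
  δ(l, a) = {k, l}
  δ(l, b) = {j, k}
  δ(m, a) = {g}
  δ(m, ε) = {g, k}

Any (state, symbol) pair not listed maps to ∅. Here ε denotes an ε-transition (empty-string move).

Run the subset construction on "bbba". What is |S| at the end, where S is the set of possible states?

Start in {g}.
Read 'b': g→{m}; union {m}; ε-closure = {g, k, m}.
Read 'b': g→{m}, k→∅, m→∅; union {m}; ε-closure = {g, k, m}.
Read 'b': g→{m}, k→∅, m→∅; union {m}; ε-closure = {g, k, m}.
Read 'a': g→∅, k→{j, k}, m→{g}; now {g, j, k}.
That set has 3 states.

3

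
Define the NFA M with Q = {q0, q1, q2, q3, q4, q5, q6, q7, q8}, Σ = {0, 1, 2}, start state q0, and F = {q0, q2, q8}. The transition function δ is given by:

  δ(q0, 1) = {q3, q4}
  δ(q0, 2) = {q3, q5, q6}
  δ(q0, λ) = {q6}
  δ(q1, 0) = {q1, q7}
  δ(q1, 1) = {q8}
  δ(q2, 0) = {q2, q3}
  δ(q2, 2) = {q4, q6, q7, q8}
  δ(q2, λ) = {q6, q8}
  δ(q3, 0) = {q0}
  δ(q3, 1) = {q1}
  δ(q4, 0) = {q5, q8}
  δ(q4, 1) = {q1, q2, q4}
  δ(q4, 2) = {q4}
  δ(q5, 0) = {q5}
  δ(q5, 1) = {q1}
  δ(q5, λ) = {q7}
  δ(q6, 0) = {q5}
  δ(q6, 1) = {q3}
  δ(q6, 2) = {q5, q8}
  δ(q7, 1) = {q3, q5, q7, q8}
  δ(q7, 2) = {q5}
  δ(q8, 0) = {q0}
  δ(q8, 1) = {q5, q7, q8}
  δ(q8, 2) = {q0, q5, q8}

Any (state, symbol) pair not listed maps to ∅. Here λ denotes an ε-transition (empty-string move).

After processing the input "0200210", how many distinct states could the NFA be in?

5

Start: ε-closure({q0}) = {q0, q6}.
Read '0': q0→∅, q6→{q5}; union {q5}; ε-closure = {q5, q7}.
Read '2': q5→∅, q7→{q5}; union {q5}; ε-closure = {q5, q7}.
Read '0': q5→{q5}, q7→∅; union {q5}; ε-closure = {q5, q7}.
Read '0': q5→{q5}, q7→∅; union {q5}; ε-closure = {q5, q7}.
Read '2': q5→∅, q7→{q5}; union {q5}; ε-closure = {q5, q7}.
Read '1': q5→{q1}, q7→{q3, q5, q7, q8}; now {q1, q3, q5, q7, q8}.
Read '0': q1→{q1, q7}, q3→{q0}, q5→{q5}, q7→∅, q8→{q0}; union {q0, q1, q5, q7}; ε-closure = {q0, q1, q5, q6, q7}.
That set has 5 states.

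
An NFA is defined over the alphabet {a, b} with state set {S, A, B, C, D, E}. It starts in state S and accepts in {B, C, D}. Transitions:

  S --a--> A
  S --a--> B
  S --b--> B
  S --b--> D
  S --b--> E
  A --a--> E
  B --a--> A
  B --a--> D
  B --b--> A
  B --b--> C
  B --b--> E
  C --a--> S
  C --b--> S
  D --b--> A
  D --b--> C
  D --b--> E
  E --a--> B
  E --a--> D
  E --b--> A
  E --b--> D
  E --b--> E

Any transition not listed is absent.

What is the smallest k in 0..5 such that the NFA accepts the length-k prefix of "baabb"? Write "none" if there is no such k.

Start in {S}.
Read 'b': S→{B, D, E}; now {B, D, E}.
None of the earlier sets intersect F, but {B, D, E} does.

1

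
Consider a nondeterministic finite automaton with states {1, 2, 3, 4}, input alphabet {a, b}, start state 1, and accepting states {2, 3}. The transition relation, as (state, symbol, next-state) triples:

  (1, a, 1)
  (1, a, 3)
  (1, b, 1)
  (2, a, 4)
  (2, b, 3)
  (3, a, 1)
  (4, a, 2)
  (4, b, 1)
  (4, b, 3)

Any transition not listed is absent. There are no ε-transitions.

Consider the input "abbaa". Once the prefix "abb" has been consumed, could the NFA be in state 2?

Start in {1}.
Read 'a': {1} → {1, 3}.
Read 'b': {1, 3} → {1}.
Read 'b': {1} → {1}.
State 2 is not in {1}.

No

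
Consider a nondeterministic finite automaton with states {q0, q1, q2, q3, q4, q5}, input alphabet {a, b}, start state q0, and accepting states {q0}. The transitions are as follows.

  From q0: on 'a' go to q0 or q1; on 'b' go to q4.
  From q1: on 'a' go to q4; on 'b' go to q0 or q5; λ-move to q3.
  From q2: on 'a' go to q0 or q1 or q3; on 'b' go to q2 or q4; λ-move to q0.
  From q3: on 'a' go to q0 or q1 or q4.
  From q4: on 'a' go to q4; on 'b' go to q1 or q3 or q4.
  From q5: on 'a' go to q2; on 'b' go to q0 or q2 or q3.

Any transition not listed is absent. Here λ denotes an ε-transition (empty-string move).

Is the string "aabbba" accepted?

Yes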